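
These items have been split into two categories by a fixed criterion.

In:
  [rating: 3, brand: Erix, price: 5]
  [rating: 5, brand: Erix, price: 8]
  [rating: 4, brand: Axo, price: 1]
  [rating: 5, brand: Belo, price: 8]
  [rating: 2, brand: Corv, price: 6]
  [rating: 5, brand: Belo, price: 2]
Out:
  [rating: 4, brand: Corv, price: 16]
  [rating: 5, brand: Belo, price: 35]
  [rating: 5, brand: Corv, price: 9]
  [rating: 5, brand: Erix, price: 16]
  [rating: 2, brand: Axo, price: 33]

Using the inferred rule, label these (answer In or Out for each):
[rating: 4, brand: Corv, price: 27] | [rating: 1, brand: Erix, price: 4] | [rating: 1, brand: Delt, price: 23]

Rule: price ≤ 8. This holds for each 'In' example and fails for each 'Out' one.

Out, In, Out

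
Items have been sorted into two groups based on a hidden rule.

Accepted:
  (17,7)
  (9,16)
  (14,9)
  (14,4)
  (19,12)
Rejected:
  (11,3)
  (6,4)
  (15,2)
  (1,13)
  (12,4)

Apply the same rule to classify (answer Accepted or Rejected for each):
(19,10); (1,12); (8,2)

Accepted, Rejected, Rejected

The pattern is that an item is 'Accepted' exactly when: sum ≥ 18.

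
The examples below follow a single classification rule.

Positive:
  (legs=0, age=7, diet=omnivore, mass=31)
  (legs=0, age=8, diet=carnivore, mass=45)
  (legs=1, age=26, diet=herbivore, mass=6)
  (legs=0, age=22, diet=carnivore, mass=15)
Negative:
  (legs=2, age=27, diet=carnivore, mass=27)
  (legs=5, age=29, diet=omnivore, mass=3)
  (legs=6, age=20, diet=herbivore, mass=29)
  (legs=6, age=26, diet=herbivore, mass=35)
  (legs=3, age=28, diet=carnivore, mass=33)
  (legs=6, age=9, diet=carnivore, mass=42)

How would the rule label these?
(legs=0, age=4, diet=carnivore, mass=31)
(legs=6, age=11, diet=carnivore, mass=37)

Rule: legs ≤ 1. This holds for each 'Positive' example and fails for each 'Negative' one.
(legs=0, age=4, diet=carnivore, mass=31): legs = 0, qualifies → Positive. (legs=6, age=11, diet=carnivore, mass=37): legs = 6, doesn't qualify → Negative.

Positive, Negative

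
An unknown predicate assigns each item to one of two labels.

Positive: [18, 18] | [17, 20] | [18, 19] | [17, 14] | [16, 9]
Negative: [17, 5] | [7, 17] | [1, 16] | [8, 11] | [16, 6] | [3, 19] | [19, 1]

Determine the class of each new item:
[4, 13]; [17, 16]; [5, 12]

Negative, Positive, Negative

Rule: sum ≥ 25. This holds for each 'Positive' example and fails for each 'Negative' one.
[4, 13] — 4+13 = 17, hence Negative.
[17, 16] — 17+16 = 33, hence Positive.
[5, 12] — 5+12 = 17, hence Negative.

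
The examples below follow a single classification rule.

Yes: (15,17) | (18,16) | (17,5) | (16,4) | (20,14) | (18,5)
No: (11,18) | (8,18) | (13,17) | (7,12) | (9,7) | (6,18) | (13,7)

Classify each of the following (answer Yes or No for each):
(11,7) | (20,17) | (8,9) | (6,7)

The simplest hypothesis consistent with all the labels is: first ≥ 14.
(11,7): first 11, does not satisfy this → No. (20,17): first 20, fits → Yes. (8,9): first 8, does not satisfy this → No. (6,7): first 6, does not satisfy this → No.

No, Yes, No, No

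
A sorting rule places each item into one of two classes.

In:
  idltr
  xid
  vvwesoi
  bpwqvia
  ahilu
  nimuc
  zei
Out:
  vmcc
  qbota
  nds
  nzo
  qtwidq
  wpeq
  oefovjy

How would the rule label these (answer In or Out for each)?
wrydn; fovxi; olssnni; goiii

Out, In, In, In

The classifier is using: odd length AND contains 'i'.
wrydn → length 5, no 'i' → Out. fovxi → length 5, has 'i' → In. olssnni → length 7, has 'i' → In. goiii → length 5, has 'i' → In.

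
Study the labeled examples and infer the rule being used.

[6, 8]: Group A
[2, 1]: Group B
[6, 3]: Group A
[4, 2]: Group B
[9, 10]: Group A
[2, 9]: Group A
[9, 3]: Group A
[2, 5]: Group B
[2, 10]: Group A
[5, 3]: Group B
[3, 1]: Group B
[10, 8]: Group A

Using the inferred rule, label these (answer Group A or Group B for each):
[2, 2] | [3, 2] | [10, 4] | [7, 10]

One predicate separates the groups cleanly: sum ≥ 9.
Group B: [2, 2], since 2+2 = 4.
Group B: [3, 2], since 3+2 = 5.
Group A: [10, 4], since 10+4 = 14.
Group A: [7, 10], since 7+10 = 17.

Group B, Group B, Group A, Group A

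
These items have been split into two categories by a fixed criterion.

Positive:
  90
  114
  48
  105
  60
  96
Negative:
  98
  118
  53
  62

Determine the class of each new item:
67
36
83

Negative, Positive, Negative

The distinguishing property — multiple of 3 — holds for all the 'Positive' cases and none of the 'Negative' cases.
67: 67 = 3·22 + 1, does not fit → Negative.
36: 36 = 3·12, meets the rule → Positive.
83: 83 = 3·27 + 2, does not fit → Negative.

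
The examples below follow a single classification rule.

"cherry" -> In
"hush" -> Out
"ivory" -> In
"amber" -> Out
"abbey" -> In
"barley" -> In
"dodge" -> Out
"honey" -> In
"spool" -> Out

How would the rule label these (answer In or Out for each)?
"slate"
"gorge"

Rule: contains 'y'. This holds for each 'In' example and fails for each 'Out' one.
"slate": no 'y' — lacks this property, so Out.
"gorge": no 'y' — lacks this property, so Out.

Out, Out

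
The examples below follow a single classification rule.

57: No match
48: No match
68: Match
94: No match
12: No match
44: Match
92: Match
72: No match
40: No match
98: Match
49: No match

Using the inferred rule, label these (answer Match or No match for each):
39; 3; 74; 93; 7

The common property of the 'Match' items is: ≡ 2 (mod 3). No 'No match' item has it.

No match, No match, Match, No match, No match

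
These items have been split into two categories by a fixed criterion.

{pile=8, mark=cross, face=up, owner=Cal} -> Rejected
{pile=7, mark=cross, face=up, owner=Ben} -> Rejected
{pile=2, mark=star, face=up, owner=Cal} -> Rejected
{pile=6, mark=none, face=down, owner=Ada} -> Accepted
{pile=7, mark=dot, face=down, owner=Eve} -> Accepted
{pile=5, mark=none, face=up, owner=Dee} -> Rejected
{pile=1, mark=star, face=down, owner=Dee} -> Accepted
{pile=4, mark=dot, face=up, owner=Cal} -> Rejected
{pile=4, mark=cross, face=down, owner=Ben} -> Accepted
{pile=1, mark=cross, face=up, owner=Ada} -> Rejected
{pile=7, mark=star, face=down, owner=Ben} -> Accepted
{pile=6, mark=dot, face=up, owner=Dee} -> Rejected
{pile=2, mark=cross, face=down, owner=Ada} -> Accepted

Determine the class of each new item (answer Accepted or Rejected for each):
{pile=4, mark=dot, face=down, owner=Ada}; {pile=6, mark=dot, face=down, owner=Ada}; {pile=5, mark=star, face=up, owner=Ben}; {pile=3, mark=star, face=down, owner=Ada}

Accepted, Accepted, Rejected, Accepted

The distinguishing property — face is down — holds for all the 'Accepted' cases and none of the 'Rejected' cases.
{pile=4, mark=dot, face=down, owner=Ada}: face is down, meets the rule → Accepted.
{pile=6, mark=dot, face=down, owner=Ada}: face is down, meets the rule → Accepted.
{pile=5, mark=star, face=up, owner=Ben}: face is up, doesn't match → Rejected.
{pile=3, mark=star, face=down, owner=Ada}: face is down, meets the rule → Accepted.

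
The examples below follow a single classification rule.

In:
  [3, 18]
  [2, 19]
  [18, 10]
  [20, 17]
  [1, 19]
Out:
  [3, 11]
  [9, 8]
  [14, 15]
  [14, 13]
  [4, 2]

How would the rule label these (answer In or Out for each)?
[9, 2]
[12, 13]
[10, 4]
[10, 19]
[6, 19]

Out, Out, Out, In, In

A rule that fits every label: max ≥ 17 — true of each 'In' example, false of each 'Out' one.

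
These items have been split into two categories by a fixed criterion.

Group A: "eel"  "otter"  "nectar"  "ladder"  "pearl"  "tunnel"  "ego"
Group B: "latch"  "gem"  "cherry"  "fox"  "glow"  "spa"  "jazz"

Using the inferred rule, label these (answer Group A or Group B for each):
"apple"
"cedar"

Group A, Group A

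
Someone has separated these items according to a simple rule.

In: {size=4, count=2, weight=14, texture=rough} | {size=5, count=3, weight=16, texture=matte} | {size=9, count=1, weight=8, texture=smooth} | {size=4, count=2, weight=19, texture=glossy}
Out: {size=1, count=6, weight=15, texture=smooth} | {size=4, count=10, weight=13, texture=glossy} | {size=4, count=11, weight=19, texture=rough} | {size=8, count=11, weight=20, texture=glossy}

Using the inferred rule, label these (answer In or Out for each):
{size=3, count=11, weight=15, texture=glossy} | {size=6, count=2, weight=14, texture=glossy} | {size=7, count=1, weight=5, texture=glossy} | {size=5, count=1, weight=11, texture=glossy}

Out, In, In, In

One predicate separates the groups cleanly: count ≤ 3.
{size=3, count=11, weight=15, texture=glossy}: count = 11 — does not fit, so Out.
{size=6, count=2, weight=14, texture=glossy}: count = 2 — fits, so In.
{size=7, count=1, weight=5, texture=glossy}: count = 1 — fits, so In.
{size=5, count=1, weight=11, texture=glossy}: count = 1 — fits, so In.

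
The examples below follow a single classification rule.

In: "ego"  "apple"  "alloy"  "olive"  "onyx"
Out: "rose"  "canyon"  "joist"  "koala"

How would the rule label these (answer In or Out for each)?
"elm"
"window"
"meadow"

The pattern is that an item is 'In' exactly when: starts with a vowel.
"elm" — starts with 'e', hence In.
"window" — starts with 'w', hence Out.
"meadow" — starts with 'm', hence Out.

In, Out, Out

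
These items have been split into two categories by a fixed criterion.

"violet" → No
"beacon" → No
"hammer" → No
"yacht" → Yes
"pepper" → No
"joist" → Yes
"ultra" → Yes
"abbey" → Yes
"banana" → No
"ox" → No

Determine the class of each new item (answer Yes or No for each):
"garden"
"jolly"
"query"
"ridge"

The pattern is that an item is 'Yes' exactly when: odd length.
"garden": No (length 6). "jolly": Yes (length 5). "query": Yes (length 5). "ridge": Yes (length 5).

No, Yes, Yes, Yes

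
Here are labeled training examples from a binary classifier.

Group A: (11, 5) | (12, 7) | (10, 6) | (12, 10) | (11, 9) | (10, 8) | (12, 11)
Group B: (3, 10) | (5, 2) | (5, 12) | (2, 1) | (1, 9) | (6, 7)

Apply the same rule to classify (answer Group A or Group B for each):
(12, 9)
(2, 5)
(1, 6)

Every 'Group A' example satisfies: first ≥ 7. None of the 'Group B' examples do.
(12, 9): first 12 — matches, so Group A.
(2, 5): first 2 — fails this test, so Group B.
(1, 6): first 1 — fails this test, so Group B.

Group A, Group B, Group B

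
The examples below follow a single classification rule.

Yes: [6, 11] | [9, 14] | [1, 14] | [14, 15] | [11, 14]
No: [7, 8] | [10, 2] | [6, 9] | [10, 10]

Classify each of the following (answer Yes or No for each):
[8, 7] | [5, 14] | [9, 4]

One predicate separates the groups cleanly: second ≥ 11.

No, Yes, No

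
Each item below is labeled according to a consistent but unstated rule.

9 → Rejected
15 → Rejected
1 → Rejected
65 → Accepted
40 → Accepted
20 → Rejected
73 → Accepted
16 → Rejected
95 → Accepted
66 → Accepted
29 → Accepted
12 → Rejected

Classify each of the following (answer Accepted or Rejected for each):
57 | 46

Accepted, Accepted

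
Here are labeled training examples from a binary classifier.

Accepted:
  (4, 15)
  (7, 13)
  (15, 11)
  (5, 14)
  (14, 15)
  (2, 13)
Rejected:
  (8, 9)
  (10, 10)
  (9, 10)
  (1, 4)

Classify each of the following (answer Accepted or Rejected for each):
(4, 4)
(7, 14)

Rejected, Accepted

'Accepted' ⟺ second ≥ 11.
(4, 4): second 4 — doesn't qualify, so Rejected. (7, 14): second 14 — qualifies, so Accepted.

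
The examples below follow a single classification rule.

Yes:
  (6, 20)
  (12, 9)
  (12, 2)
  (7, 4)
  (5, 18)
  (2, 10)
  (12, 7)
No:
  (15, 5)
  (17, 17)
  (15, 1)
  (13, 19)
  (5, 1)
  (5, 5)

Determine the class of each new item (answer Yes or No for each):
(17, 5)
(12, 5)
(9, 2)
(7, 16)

The simplest hypothesis consistent with all the labels is: product is even.
(17, 5) → 17·5 = 85 → No. (12, 5) → 12·5 = 60 → Yes. (9, 2) → 9·2 = 18 → Yes. (7, 16) → 7·16 = 112 → Yes.

No, Yes, Yes, Yes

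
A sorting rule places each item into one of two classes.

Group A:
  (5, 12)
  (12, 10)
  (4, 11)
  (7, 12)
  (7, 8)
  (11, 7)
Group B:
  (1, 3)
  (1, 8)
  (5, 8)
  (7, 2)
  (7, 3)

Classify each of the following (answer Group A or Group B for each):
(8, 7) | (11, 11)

'Group A' ⟺ sum ≥ 15.
Group A: (8, 7), since 8+7 = 15.
Group A: (11, 11), since 11+11 = 22.

Group A, Group A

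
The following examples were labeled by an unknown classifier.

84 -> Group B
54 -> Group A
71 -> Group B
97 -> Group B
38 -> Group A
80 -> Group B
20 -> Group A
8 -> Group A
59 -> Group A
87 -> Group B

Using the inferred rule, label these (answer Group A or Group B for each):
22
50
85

Group A, Group A, Group B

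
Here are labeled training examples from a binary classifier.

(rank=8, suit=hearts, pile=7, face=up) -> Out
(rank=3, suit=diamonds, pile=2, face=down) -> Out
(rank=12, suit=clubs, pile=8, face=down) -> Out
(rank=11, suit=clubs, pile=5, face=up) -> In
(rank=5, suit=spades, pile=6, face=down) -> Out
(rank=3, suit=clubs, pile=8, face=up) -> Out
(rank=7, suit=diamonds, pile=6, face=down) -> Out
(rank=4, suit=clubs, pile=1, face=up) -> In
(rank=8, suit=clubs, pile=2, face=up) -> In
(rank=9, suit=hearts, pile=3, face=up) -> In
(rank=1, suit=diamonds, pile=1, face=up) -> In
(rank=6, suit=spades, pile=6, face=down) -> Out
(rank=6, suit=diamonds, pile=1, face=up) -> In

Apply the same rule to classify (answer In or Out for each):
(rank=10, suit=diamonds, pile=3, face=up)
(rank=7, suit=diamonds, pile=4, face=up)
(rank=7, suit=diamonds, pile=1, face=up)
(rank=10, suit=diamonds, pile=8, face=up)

In, In, In, Out

The pattern is that an item is 'In' exactly when: face is up AND pile ≤ 5.
(rank=10, suit=diamonds, pile=3, face=up) — face is up, pile = 3, hence In. (rank=7, suit=diamonds, pile=4, face=up) — face is up, pile = 4, hence In. (rank=7, suit=diamonds, pile=1, face=up) — face is up, pile = 1, hence In. (rank=10, suit=diamonds, pile=8, face=up) — face is up, pile = 8, hence Out.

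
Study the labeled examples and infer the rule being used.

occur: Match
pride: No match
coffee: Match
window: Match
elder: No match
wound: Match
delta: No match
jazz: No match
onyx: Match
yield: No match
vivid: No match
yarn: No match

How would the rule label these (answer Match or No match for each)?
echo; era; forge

Match, No match, Match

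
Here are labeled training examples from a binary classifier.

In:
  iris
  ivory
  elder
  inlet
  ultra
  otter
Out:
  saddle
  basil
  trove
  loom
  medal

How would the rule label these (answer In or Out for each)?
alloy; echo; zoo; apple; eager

Checking candidate rules against both groups, what survives is: starts with a vowel.
alloy: In (starts with 'a').
echo: In (starts with 'e').
zoo: Out (starts with 'z').
apple: In (starts with 'a').
eager: In (starts with 'e').

In, In, Out, In, In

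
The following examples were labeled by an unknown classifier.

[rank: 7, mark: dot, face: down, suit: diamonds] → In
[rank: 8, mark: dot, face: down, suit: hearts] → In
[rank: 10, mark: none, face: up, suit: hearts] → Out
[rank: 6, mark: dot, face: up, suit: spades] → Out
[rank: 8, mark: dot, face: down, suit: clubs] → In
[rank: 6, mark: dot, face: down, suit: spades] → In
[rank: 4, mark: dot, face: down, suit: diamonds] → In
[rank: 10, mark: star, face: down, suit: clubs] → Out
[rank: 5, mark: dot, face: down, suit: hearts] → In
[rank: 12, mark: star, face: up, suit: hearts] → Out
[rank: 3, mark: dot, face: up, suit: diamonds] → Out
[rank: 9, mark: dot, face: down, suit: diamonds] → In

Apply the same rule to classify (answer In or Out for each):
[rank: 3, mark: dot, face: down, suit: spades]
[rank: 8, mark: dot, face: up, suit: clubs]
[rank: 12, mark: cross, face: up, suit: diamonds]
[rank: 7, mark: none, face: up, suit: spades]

In, Out, Out, Out

The classifier is using: mark is dot AND face is down.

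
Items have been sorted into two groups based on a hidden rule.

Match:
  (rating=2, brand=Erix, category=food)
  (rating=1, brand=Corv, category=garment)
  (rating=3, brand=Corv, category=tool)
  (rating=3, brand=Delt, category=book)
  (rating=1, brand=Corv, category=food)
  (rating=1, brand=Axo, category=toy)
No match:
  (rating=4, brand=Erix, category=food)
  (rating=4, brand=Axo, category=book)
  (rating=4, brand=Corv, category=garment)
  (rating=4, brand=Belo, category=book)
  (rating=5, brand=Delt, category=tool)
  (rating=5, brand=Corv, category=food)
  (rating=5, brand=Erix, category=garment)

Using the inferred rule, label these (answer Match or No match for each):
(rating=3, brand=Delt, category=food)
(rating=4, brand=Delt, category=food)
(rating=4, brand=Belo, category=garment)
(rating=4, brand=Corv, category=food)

Match, No match, No match, No match

All 'Match' examples share one property — rating ≤ 3 — and every 'No match' example lacks it.
(rating=3, brand=Delt, category=food): Match (rating = 3).
(rating=4, brand=Delt, category=food): No match (rating = 4).
(rating=4, brand=Belo, category=garment): No match (rating = 4).
(rating=4, brand=Corv, category=food): No match (rating = 4).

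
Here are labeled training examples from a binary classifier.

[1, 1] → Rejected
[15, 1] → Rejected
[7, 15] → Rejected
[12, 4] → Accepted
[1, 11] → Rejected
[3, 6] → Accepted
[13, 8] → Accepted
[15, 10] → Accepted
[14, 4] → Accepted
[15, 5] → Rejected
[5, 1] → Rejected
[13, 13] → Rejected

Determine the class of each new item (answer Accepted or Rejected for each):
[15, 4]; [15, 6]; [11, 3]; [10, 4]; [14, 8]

'Accepted' ⟺ second is even.
[15, 4] — second 4, hence Accepted.
[15, 6] — second 6, hence Accepted.
[11, 3] — second 3, hence Rejected.
[10, 4] — second 4, hence Accepted.
[14, 8] — second 8, hence Accepted.

Accepted, Accepted, Rejected, Accepted, Accepted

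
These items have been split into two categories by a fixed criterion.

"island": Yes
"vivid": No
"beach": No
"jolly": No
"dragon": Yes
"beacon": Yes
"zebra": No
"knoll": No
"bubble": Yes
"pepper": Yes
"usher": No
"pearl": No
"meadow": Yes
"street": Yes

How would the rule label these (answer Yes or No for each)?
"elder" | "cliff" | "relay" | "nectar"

No, No, No, Yes

A rule that fits every label: even length — true of each 'Yes' example, false of each 'No' one.
No: "elder", since length 5.
No: "cliff", since length 5.
No: "relay", since length 5.
Yes: "nectar", since length 6.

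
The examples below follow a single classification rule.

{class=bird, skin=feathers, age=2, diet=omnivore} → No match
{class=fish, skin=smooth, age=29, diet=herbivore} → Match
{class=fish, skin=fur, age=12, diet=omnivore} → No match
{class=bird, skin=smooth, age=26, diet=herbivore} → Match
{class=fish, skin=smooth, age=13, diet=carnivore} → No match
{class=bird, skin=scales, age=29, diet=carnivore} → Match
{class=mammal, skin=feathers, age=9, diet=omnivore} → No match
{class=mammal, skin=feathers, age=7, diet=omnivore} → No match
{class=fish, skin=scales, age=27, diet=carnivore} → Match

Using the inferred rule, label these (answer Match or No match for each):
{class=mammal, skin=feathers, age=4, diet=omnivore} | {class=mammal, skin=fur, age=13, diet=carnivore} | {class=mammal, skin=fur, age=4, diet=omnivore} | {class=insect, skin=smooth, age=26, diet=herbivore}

Every 'Match' example satisfies: age ≥ 26. None of the 'No match' examples do.
{class=mammal, skin=feathers, age=4, diet=omnivore} — age = 4, hence No match.
{class=mammal, skin=fur, age=13, diet=carnivore} — age = 13, hence No match.
{class=mammal, skin=fur, age=4, diet=omnivore} — age = 4, hence No match.
{class=insect, skin=smooth, age=26, diet=herbivore} — age = 26, hence Match.

No match, No match, No match, Match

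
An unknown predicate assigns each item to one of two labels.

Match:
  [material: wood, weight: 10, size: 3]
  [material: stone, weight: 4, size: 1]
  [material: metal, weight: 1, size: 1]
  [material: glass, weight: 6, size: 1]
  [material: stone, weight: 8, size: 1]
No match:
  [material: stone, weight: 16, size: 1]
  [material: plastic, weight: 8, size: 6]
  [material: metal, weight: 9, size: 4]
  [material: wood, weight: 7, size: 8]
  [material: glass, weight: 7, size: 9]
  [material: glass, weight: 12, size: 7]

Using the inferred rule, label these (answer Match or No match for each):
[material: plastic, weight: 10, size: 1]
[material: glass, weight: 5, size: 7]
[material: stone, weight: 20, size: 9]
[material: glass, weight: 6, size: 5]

The pattern is that an item is 'Match' exactly when: weight ≤ 10 AND size ≤ 3.
[material: plastic, weight: 10, size: 1]: Match (weight = 10, size = 1).
[material: glass, weight: 5, size: 7]: No match (weight = 5, size = 7).
[material: stone, weight: 20, size: 9]: No match (weight = 20, size = 9).
[material: glass, weight: 6, size: 5]: No match (weight = 6, size = 5).

Match, No match, No match, No match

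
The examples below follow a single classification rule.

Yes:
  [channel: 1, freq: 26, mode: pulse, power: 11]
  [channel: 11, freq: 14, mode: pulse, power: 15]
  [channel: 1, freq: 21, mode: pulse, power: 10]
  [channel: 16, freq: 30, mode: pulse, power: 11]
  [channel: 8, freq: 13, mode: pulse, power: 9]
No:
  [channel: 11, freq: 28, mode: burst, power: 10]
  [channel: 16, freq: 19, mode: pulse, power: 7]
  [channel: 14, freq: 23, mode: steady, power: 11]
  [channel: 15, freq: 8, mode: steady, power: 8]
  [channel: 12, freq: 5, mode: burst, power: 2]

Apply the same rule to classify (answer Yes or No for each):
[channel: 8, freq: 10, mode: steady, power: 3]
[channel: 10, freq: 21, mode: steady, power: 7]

The rule appears to be: mode is pulse AND power ≥ 8.

No, No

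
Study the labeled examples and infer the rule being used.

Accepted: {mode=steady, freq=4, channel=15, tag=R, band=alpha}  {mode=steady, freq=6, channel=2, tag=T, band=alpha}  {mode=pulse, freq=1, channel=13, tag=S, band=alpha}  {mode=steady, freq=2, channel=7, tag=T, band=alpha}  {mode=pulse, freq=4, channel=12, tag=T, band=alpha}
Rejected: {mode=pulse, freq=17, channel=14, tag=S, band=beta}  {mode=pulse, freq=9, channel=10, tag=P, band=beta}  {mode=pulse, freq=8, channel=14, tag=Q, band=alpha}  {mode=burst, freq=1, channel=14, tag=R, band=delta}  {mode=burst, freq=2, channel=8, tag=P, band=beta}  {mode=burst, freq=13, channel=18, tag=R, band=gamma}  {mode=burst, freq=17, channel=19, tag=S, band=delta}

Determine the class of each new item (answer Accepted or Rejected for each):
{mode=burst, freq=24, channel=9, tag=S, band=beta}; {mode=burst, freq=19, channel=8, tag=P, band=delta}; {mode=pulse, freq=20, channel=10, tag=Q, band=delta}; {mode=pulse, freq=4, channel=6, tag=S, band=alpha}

The rule appears to be: band is alpha AND freq ≤ 6.
Rejected: {mode=burst, freq=24, channel=9, tag=S, band=beta}, since band is beta, freq = 24. Rejected: {mode=burst, freq=19, channel=8, tag=P, band=delta}, since band is delta, freq = 19. Rejected: {mode=pulse, freq=20, channel=10, tag=Q, band=delta}, since band is delta, freq = 20. Accepted: {mode=pulse, freq=4, channel=6, tag=S, band=alpha}, since band is alpha, freq = 4.

Rejected, Rejected, Rejected, Accepted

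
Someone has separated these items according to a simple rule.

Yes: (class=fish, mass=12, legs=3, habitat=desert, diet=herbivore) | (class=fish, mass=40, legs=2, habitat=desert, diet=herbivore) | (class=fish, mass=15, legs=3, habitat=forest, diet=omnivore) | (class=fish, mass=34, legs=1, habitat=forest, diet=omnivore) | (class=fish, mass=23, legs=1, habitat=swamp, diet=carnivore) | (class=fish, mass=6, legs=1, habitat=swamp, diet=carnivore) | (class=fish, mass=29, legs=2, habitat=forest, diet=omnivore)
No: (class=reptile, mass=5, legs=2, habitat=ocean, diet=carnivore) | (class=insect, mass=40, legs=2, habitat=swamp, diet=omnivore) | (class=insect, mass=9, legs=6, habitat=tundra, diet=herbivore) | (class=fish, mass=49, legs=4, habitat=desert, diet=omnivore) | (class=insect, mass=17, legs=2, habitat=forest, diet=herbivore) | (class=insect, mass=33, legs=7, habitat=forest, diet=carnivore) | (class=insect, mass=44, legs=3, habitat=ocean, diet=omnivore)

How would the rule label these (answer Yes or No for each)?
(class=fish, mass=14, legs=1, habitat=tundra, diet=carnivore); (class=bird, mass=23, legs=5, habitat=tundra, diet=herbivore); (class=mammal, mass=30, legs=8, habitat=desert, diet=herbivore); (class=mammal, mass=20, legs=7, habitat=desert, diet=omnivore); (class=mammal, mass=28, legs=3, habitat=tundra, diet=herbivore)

'Yes' ⟺ class is fish AND legs ≤ 3.
(class=fish, mass=14, legs=1, habitat=tundra, diet=carnivore): Yes (class is fish, legs = 1).
(class=bird, mass=23, legs=5, habitat=tundra, diet=herbivore): No (class is bird, legs = 5).
(class=mammal, mass=30, legs=8, habitat=desert, diet=herbivore): No (class is mammal, legs = 8).
(class=mammal, mass=20, legs=7, habitat=desert, diet=omnivore): No (class is mammal, legs = 7).
(class=mammal, mass=28, legs=3, habitat=tundra, diet=herbivore): No (class is mammal, legs = 3).

Yes, No, No, No, No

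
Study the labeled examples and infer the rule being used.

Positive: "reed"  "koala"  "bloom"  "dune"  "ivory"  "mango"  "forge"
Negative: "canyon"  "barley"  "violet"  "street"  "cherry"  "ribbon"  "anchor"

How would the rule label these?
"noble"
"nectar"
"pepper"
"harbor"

Positive, Negative, Negative, Negative

'Positive' ⟺ length ≤ 5.
"noble" → length 5 → Positive.
"nectar" → length 6 → Negative.
"pepper" → length 6 → Negative.
"harbor" → length 6 → Negative.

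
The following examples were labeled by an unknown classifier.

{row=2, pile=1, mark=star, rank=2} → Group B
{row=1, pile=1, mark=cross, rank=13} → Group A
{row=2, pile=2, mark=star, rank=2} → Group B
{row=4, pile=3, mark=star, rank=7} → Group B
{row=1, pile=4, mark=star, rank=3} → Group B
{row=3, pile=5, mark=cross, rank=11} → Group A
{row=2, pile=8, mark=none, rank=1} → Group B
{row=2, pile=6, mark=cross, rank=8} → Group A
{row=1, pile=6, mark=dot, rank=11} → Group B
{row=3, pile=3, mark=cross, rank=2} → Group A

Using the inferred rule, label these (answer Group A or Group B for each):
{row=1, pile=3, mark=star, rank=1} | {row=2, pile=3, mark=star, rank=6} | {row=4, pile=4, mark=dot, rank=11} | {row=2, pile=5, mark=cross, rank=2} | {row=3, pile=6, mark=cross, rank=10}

Group B, Group B, Group B, Group A, Group A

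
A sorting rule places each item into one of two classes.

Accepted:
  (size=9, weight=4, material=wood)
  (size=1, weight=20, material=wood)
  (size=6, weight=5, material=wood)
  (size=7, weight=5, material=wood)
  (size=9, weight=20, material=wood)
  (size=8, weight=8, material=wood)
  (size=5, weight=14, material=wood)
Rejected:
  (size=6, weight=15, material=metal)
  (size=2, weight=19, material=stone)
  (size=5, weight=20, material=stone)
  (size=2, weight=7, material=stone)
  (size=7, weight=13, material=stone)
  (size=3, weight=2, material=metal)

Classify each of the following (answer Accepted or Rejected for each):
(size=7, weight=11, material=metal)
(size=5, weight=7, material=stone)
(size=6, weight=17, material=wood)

Rule: material is wood. This holds for each 'Accepted' example and fails for each 'Rejected' one.

Rejected, Rejected, Accepted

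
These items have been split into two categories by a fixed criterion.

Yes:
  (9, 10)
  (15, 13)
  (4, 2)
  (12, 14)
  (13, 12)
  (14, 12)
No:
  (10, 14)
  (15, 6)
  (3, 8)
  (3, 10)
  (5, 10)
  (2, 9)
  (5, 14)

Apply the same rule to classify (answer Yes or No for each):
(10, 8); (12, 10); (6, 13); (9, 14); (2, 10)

Yes, Yes, No, No, No

The distinguishing property — |first − second| ≤ 2 — holds for all the 'Yes' cases and none of the 'No' cases.
(10, 8) — |10−8| = 2, hence Yes.
(12, 10) — |12−10| = 2, hence Yes.
(6, 13) — |6−13| = 7, hence No.
(9, 14) — |9−14| = 5, hence No.
(2, 10) — |2−10| = 8, hence No.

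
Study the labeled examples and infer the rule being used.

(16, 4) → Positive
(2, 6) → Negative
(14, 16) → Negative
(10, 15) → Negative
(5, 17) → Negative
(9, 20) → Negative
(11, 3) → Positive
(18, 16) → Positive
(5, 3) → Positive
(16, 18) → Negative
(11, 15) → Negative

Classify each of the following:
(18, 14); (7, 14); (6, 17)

A rule that fits every label: first > second — true of each 'Positive' example, false of each 'Negative' one.
(18, 14) — 18 > 14, hence Positive.
(7, 14) — 7 < 14, hence Negative.
(6, 17) — 6 < 17, hence Negative.

Positive, Negative, Negative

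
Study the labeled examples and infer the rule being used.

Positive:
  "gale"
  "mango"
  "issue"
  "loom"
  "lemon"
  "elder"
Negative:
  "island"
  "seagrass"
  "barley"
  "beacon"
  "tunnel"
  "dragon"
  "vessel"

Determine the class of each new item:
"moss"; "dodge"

The simplest hypothesis consistent with all the labels is: length ≤ 5.

Positive, Positive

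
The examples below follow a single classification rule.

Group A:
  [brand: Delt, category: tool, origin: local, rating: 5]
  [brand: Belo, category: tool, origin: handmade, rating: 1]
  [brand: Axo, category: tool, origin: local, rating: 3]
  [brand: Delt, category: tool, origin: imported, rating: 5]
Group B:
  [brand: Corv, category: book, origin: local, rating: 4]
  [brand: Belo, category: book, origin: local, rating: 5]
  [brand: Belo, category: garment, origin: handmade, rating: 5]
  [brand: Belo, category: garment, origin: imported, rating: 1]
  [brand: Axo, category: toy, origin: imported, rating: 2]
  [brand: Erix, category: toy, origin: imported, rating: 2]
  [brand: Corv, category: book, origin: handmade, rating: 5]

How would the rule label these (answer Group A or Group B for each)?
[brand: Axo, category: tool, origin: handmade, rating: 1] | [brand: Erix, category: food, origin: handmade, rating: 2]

Group A, Group B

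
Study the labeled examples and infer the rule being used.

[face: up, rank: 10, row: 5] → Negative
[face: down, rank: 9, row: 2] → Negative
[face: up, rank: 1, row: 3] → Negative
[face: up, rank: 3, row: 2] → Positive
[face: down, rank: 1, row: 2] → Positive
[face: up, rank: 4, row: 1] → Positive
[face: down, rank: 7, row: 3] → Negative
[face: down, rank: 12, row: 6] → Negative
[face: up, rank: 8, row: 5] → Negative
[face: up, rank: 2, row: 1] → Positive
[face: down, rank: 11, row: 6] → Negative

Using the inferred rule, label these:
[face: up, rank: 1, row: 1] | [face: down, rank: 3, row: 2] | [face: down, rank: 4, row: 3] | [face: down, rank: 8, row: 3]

Positive, Positive, Negative, Negative

'Positive' ⟺ row ≤ 2 AND rank ≤ 4.
[face: up, rank: 1, row: 1] — row = 1, rank = 1, hence Positive. [face: down, rank: 3, row: 2] — row = 2, rank = 3, hence Positive. [face: down, rank: 4, row: 3] — row = 3, rank = 4, hence Negative. [face: down, rank: 8, row: 3] — row = 3, rank = 8, hence Negative.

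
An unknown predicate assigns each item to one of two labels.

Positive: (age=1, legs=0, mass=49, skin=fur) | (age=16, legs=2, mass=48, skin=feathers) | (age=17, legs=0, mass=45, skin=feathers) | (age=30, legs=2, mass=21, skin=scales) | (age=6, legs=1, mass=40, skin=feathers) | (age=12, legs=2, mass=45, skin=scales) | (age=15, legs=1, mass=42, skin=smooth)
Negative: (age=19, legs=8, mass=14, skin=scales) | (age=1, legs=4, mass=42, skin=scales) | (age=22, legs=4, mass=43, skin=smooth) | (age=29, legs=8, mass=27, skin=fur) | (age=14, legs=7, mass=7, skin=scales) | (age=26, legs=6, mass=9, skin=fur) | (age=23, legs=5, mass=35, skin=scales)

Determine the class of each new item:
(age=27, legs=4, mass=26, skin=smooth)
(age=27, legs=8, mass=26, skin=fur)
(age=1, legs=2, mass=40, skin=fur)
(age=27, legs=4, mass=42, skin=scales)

A rule that fits every label: legs ≤ 2 — true of each 'Positive' example, false of each 'Negative' one.
(age=27, legs=4, mass=26, skin=smooth) → legs = 4 → Negative. (age=27, legs=8, mass=26, skin=fur) → legs = 8 → Negative. (age=1, legs=2, mass=40, skin=fur) → legs = 2 → Positive. (age=27, legs=4, mass=42, skin=scales) → legs = 4 → Negative.

Negative, Negative, Positive, Negative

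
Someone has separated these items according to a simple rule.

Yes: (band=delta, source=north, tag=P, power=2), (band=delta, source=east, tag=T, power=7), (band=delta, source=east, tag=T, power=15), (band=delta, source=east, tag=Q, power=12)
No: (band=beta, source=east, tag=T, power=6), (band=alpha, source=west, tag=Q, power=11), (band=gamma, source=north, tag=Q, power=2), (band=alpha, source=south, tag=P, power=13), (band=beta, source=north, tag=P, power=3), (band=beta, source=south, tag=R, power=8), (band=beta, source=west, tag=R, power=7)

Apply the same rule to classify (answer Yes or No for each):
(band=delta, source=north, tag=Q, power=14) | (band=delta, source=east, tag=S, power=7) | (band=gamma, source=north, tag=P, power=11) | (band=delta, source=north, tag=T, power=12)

Yes, Yes, No, Yes

Checking candidate rules against both groups, what survives is: band is delta.
Yes: (band=delta, source=north, tag=Q, power=14), since band is delta. Yes: (band=delta, source=east, tag=S, power=7), since band is delta. No: (band=gamma, source=north, tag=P, power=11), since band is gamma. Yes: (band=delta, source=north, tag=T, power=12), since band is delta.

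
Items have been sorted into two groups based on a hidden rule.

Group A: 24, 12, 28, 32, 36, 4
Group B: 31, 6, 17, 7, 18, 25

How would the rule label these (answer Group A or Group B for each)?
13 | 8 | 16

Group B, Group A, Group A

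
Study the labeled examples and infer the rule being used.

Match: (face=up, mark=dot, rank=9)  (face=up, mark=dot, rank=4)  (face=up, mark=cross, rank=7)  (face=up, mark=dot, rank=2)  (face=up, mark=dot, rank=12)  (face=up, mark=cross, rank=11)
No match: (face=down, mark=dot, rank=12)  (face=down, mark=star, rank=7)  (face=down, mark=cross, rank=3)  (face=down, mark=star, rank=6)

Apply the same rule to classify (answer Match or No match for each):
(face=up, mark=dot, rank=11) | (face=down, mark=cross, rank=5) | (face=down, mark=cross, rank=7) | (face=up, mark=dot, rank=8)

Match, No match, No match, Match

The classifier is using: face is up.
(face=up, mark=dot, rank=11): Match (face is up). (face=down, mark=cross, rank=5): No match (face is down). (face=down, mark=cross, rank=7): No match (face is down). (face=up, mark=dot, rank=8): Match (face is up).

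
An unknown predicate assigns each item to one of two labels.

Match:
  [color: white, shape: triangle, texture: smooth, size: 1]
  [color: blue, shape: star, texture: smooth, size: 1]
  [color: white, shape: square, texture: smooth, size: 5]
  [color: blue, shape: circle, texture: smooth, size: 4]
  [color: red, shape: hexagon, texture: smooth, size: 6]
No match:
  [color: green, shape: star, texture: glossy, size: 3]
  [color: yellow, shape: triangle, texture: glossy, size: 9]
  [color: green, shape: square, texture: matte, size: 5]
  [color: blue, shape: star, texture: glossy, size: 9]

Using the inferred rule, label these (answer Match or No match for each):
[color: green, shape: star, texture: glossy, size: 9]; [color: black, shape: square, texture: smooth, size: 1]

No match, Match

Rule: texture is smooth. This holds for each 'Match' example and fails for each 'No match' one.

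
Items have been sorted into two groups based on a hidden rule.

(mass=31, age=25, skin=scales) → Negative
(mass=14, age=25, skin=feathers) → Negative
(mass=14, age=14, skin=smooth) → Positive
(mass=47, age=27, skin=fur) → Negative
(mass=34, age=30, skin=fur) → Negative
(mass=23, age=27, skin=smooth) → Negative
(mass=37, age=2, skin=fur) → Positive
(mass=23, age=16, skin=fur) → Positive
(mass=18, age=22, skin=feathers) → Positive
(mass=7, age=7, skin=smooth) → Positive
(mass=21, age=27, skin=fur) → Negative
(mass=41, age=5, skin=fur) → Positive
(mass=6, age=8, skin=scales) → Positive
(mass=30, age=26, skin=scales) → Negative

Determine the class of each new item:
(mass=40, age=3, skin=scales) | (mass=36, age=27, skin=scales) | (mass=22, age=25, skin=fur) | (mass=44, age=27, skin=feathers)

Rule: age ≤ 22. This holds for each 'Positive' example and fails for each 'Negative' one.

Positive, Negative, Negative, Negative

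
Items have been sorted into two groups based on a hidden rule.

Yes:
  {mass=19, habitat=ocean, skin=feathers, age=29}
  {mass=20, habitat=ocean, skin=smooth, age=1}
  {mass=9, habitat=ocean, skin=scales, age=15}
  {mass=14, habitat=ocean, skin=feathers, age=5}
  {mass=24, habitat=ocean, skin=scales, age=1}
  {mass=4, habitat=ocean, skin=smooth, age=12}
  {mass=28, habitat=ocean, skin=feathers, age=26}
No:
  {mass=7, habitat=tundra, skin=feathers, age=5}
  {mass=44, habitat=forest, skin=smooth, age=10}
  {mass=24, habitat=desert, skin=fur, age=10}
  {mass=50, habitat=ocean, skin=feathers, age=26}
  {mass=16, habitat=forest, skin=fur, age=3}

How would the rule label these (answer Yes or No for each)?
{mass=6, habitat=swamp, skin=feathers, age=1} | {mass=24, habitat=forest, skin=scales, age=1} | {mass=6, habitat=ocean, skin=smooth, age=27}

The pattern is that an item is 'Yes' exactly when: habitat is ocean AND mass ≤ 28.

No, No, Yes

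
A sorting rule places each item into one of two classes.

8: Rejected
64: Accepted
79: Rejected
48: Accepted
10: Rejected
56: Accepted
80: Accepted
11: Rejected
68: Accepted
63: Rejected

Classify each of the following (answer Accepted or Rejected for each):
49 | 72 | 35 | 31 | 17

Rejected, Accepted, Rejected, Rejected, Rejected

The classifier is using: even AND at least 11.
Rejected: 49, since 49 is odd, 49 ≥ 11.
Accepted: 72, since 72 is even, 72 ≥ 11.
Rejected: 35, since 35 is odd, 35 ≥ 11.
Rejected: 31, since 31 is odd, 31 ≥ 11.
Rejected: 17, since 17 is odd, 17 ≥ 11.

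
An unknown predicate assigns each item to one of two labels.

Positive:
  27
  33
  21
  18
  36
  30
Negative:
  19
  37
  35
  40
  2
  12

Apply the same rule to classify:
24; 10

Rule: multiple of 3 AND at least 18. This holds for each 'Positive' example and fails for each 'Negative' one.

Positive, Negative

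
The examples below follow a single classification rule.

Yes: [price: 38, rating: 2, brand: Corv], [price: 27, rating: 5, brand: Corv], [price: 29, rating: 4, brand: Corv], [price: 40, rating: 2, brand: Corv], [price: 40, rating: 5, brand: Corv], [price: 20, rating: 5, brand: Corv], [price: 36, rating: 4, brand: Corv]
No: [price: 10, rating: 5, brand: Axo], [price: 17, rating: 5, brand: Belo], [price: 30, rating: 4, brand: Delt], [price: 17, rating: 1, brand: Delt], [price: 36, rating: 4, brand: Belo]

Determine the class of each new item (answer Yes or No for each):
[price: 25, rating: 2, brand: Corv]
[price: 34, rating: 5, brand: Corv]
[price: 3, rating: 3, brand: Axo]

The simplest hypothesis consistent with all the labels is: brand is Corv.
[price: 25, rating: 2, brand: Corv]: brand is Corv — qualifies, so Yes.
[price: 34, rating: 5, brand: Corv]: brand is Corv — qualifies, so Yes.
[price: 3, rating: 3, brand: Axo]: brand is Axo — does not satisfy this, so No.

Yes, Yes, No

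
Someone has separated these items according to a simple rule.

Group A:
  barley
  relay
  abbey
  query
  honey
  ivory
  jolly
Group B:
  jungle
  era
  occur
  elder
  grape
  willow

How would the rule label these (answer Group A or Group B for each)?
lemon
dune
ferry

Group B, Group B, Group A

A rule that fits every label: contains 'y' — true of each 'Group A' example, false of each 'Group B' one.
lemon: no 'y' — fails this test, so Group B.
dune: no 'y' — fails this test, so Group B.
ferry: has 'y' — qualifies, so Group A.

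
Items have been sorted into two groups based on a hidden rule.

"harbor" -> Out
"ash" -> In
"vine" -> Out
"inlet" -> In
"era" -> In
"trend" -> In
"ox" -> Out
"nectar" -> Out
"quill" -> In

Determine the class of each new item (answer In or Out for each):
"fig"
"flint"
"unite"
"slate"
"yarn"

In, In, In, In, Out

The classifier is using: odd length.
"fig": length 3, satisfies this → In.
"flint": length 5, satisfies this → In.
"unite": length 5, satisfies this → In.
"slate": length 5, satisfies this → In.
"yarn": length 4, fails the rule → Out.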